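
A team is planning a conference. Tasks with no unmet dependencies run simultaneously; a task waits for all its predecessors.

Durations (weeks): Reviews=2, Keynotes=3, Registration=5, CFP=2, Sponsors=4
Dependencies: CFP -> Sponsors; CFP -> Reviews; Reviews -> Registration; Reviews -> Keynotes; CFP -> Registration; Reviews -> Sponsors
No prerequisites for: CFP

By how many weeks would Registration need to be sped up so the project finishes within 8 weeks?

1

Current finish: 9 weeks; target: 8.
Registration is on every critical path, so each week cut from Registration cuts the finish by one (this holds down to a finish of 8).
Need 9 − 8 = 1 week off Registration → Registration becomes 4 weeks, finish becomes 8.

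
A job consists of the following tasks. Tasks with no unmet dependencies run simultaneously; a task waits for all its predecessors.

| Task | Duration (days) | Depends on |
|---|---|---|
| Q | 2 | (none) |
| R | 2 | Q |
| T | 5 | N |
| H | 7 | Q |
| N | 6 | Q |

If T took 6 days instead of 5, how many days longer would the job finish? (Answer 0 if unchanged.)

1

As given, the longest chain is Q→N→T = 2+6+5 = 13, so the finish is 13 days.
T lies on that path, so at 6 days the path becomes 14 days.
The critical path is still Q→N→T; finish is now 14 days.
Change in finish: 14 − 13 = +1 days.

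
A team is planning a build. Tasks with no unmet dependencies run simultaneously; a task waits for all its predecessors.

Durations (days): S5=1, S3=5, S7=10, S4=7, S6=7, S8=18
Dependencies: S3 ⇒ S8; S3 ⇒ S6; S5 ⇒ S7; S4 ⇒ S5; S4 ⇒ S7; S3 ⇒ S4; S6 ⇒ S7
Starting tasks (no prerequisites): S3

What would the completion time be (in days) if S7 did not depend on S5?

Original critical path: S3→S4→S5→S7 = 5+7+1+10 = 23 ⇒ 23 days.
Without S5→S7, S7's earliest start moves from 13 to 12.
After: S3→S8 = 5+18 = 23 → 23 days.

23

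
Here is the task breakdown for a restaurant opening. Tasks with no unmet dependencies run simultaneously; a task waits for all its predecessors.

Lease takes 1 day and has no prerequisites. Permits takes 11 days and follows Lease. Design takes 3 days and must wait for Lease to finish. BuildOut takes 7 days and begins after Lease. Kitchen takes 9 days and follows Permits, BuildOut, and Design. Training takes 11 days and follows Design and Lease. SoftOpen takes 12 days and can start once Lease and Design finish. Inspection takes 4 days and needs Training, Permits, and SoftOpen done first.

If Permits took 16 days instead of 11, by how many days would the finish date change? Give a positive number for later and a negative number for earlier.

5

Baseline: Lease→Permits→Kitchen = 1+11+9 = 21 → 21 days.
Permits is on the critical path; changing it to 16 makes that path 26 days.
That remains the longest chain; total 26 days.
Change in finish: 26 − 21 = +5 days.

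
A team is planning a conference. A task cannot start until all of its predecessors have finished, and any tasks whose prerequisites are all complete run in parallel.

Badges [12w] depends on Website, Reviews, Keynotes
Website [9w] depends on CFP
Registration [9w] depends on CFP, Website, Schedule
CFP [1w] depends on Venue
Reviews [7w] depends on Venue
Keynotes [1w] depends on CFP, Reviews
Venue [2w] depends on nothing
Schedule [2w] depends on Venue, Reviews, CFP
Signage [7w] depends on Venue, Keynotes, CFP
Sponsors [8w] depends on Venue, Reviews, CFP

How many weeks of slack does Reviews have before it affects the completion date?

2

Critical path: Venue→CFP→Website→Badges = 2+1+9+12 = 24, so the finish is 24 weeks.
Reviews finishes as early as 9 and must finish by 11.
So Reviews can slip 11 − 9 = 2 weeks.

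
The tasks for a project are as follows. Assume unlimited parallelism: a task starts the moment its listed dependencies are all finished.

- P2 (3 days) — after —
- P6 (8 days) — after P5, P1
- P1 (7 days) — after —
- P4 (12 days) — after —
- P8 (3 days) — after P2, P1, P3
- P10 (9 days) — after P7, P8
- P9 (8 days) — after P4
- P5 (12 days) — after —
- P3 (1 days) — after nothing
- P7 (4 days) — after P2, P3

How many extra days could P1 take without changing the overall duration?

1

Critical path: P4→P9 = 12+8 = 20, so the finish is 20 days.
P1 finishes as early as 7 and must finish by 8.
Slack of P1 = 1 − 0 = 1 day.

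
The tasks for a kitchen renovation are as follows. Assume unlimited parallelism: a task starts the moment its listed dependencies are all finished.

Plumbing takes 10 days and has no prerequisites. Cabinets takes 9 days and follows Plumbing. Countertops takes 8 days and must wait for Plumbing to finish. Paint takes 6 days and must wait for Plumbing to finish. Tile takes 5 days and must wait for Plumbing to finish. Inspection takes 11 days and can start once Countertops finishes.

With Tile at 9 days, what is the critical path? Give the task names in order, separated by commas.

The binding path is Plumbing→Countertops→Inspection = 10+8+11 = 29; finish at 29 days.
Tile has 14 days of float (longest path through it is 15).
No other chain overtakes it, so the finish is 29 days.

Plumbing, Countertops, Inspection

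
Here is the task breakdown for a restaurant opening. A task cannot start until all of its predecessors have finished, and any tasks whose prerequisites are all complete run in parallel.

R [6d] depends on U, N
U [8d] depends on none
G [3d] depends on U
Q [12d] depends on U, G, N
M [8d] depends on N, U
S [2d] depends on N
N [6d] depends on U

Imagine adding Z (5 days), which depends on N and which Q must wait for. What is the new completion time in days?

Originally the restaurant opening takes 26 days.
With Z inserted, Q now waits for max(U, G, N, Z).
New critical path: U→N→Z→Q = 8+6+5+12 = 31 ⇒ 31 days.

31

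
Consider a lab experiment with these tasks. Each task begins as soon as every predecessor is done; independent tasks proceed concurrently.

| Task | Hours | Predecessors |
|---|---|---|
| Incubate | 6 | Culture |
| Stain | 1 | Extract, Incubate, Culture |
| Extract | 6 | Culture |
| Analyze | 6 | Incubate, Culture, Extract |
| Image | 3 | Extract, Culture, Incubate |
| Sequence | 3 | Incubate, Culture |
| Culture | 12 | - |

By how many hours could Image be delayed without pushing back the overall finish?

Culture→Incubate→Analyze = 12+6+6 = 24 sets the makespan at 24 hours.
Longest path through Image: 21 hours (earliest finish 21, latest finish 24).
Slack of Image = 21 − 18 = 3 hours.

3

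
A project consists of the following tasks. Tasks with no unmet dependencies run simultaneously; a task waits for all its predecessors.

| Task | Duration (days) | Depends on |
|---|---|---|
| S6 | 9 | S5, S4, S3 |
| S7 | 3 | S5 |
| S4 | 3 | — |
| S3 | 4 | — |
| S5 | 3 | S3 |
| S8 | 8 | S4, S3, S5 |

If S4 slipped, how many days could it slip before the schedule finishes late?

S3→S5→S6 = 4+3+9 = 16 sets the makespan at 16 days.
S4 finishes as early as 3 and must finish by 7.
Float = 16 − 12 = 4.

4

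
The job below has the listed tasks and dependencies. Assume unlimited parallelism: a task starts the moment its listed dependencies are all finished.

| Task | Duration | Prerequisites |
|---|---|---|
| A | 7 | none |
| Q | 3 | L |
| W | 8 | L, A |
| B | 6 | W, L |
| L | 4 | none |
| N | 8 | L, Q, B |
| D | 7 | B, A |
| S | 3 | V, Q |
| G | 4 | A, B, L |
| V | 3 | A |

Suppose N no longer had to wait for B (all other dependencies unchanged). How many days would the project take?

Before: longest chain A→W→B→N = 7+8+6+8 = 29, finish 29.
Without B→N, N's earliest start moves from 21 to 7.
New critical path: A→W→B→D = 7+8+6+7 = 28 ⇒ 28 days.

28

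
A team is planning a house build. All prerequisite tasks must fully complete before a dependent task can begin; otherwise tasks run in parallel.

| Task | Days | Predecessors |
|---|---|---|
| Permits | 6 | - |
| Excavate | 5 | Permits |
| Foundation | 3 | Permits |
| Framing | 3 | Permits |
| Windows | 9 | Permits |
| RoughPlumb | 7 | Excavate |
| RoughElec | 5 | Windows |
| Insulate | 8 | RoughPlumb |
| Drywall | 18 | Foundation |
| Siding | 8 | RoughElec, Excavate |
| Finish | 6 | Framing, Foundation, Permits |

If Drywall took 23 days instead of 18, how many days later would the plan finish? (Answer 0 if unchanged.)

Critical path before the change: Permits→Windows→RoughElec→Siding = 6+9+5+8 = 28 giving 28 days.
Drywall is off the critical path — its longest chain is 27 days, giving 1 of slack.
New critical path: Permits→Foundation→Drywall = 6+3+23 = 32 ⇒ 32 days.
Change in finish: 32 − 28 = +4 days.

4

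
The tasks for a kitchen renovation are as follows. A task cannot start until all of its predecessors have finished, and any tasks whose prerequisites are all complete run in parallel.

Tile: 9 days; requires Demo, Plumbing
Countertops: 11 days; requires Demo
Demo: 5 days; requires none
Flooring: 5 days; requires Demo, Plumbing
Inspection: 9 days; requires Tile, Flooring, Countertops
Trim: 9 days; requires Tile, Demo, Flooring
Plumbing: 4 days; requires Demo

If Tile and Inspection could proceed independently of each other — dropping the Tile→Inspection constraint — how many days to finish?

27

Before: longest chain Demo→Plumbing→Tile→Inspection = 5+4+9+9 = 27, finish 27.
Without Tile→Inspection, Inspection's earliest start moves from 18 to 16.
The longest chain is now Demo→Plumbing→Tile→Trim = 5+4+9+9 = 27, so the schedule takes 27 days.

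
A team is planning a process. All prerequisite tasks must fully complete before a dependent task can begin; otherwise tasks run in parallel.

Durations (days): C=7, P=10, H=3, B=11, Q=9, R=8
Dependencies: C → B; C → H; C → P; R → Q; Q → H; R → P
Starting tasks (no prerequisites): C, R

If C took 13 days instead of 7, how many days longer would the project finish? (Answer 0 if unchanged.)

As given, the longest chain is R→Q→H = 8+9+3 = 20, so the finish is 20 days.
C has 2 days of float (longest path through it is 18).
Now C→B = 13+11 = 24 is longest, so the finish becomes 24 days.
Change in finish: 24 − 20 = +4 days.

4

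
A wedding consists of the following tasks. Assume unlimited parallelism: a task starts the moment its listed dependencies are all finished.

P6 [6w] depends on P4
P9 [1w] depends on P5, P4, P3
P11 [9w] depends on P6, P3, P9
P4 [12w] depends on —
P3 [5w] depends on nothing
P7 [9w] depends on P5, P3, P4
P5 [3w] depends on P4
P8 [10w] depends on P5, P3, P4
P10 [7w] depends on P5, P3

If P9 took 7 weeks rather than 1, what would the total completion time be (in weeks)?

31

Actual critical path: P4→P6→P11 = 12+6+9 = 27 ⇒ 27 weeks.
P9 is off the critical path — its longest chain is 25 weeks, giving 2 of slack.
Now P4→P5→P9→P11 = 12+3+7+9 = 31 is longest, so the finish becomes 31 weeks.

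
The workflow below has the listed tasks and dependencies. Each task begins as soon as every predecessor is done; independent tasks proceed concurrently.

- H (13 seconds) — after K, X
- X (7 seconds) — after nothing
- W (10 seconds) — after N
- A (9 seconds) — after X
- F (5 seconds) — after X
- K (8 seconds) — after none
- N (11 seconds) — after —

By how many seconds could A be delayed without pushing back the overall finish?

The longest chain is N→W = 11+10 = 21; overall finish 21 seconds.
The longest chain containing A totals 16 seconds.
So A can slip 21 − 16 = 5 seconds.

5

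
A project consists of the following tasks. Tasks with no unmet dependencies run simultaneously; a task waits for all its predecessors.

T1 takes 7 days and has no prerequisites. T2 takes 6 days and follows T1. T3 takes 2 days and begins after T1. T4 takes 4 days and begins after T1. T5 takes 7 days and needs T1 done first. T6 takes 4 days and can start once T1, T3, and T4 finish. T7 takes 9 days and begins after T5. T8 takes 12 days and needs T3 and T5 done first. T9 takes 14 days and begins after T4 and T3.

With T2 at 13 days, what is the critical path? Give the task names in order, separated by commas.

The binding path is T1→T5→T8 = 7+7+12 = 26; finish at 26 days.
T2 has 13 days of float (longest path through it is 13).
The critical path is still T1→T5→T8; finish is now 26 days.

T1, T5, T8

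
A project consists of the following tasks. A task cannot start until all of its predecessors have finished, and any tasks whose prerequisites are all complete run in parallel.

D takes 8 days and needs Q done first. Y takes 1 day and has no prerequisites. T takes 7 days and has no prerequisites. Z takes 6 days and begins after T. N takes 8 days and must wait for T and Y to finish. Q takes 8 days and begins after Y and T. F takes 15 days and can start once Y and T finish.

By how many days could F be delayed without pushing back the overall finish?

Critical path: T→Q→D = 7+8+8 = 23, so the finish is 23 days.
F finishes as early as 22 and must finish by 23.
Slack of F = 8 − 7 = 1 day.

1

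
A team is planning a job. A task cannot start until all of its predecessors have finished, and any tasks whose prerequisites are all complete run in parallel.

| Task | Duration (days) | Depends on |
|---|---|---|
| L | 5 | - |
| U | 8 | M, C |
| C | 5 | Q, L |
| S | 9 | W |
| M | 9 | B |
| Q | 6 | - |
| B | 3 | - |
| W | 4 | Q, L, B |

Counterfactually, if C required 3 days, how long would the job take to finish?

20

The binding path is B→M→U = 3+9+8 = 20; finish at 20 days.
The longest path through C is only 19 days, so C has float 1.
No other chain overtakes it, so the finish is 20 days.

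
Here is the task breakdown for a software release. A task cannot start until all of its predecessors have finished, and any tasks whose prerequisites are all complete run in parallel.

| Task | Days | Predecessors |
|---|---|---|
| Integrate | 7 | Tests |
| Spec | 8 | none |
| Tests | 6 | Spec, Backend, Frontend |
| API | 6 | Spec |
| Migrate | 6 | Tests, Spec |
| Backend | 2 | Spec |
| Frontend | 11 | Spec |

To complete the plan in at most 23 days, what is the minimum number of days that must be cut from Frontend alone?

Current finish: 32 days; target: 23.
Frontend is on every critical path, so each day cut from Frontend cuts the finish by one (this holds down to a finish of 23).
Need 32 − 23 = 9 days off Frontend → Frontend becomes 2 days, finish becomes 23.

9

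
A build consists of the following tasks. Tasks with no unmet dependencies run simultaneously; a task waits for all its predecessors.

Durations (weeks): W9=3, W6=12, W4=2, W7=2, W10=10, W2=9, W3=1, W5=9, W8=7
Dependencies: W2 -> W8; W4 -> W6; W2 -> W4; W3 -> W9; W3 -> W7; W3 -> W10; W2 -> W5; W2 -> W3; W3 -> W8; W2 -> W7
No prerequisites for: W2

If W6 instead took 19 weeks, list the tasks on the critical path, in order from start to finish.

Actual critical path: W2→W4→W6 = 9+2+12 = 23 ⇒ 23 weeks.
Since W6 is critical, the +7 change carries straight to that chain (now 30 weeks).
That remains the longest chain; total 30 weeks.

W2, W4, W6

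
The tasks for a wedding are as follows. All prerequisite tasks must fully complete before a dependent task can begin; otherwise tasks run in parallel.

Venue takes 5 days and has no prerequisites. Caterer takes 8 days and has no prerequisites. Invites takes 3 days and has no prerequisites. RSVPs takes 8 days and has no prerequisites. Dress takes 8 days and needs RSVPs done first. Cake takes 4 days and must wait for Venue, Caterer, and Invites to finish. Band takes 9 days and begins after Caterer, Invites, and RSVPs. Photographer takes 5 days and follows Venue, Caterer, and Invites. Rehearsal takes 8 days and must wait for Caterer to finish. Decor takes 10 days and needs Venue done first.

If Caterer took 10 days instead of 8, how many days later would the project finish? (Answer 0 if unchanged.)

As given, the longest chain is Caterer→Band = 8+9 = 17, so the finish is 17 days.
Since Caterer is critical, the +2 change carries straight to that chain (now 19 days).
No other chain overtakes it, so the finish is 19 days.
Change in finish: 19 − 17 = +2 days.

2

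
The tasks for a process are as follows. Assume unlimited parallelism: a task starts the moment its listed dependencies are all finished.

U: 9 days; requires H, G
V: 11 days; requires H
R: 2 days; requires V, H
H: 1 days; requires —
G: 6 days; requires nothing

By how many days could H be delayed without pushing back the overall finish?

G→U = 6+9 = 15 sets the makespan at 15 days.
The longest chain containing H totals 14 days.
So H can slip 2 − 1 = 1 day.

1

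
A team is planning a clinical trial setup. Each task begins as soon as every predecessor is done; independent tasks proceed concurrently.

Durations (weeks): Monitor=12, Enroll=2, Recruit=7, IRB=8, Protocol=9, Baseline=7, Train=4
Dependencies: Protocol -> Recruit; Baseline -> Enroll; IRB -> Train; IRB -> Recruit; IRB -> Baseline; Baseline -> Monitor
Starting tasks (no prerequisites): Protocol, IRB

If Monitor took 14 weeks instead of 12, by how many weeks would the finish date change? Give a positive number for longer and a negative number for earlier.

Baseline: IRB→Baseline→Monitor = 8+7+12 = 27 → 27 weeks.
Monitor lies on that path, so at 14 weeks the path becomes 29 weeks.
No other chain overtakes it, so the finish is 29 weeks.
Change in finish: 29 − 27 = +2 weeks.

2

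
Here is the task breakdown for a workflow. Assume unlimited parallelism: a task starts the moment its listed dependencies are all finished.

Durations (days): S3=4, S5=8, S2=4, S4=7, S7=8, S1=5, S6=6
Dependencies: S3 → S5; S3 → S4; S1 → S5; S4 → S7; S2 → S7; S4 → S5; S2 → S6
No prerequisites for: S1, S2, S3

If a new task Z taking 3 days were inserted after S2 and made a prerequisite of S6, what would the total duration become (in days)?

Originally the project takes 19 days.
With Z inserted, S6 now waits for max(S2, Z).
New critical path: S3→S4→S5 = 4+7+8 = 19 ⇒ 19 days.

19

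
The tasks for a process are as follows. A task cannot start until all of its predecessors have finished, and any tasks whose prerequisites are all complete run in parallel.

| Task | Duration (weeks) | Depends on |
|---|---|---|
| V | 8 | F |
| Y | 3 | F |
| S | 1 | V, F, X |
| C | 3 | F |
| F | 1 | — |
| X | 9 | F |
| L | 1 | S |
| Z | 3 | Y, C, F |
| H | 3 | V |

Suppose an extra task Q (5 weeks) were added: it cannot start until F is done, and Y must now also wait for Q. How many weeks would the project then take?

12

Originally the project takes 12 weeks.
With Q inserted, Y now waits for max(F, Q).
New critical path: F→Q→Y→Z = 1+5+3+3 = 12 ⇒ 12 weeks.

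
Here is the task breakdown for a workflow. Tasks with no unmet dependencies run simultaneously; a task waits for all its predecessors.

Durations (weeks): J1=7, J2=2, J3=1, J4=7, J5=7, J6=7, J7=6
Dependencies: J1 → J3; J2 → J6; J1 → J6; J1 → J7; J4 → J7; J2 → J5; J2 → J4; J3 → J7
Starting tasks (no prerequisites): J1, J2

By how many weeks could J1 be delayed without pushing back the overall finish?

1

J2→J4→J7 = 2+7+6 = 15 sets the makespan at 15 weeks.
Longest path through J1: 14 weeks (earliest finish 7, latest finish 8).
Float = 15 − 14 = 1.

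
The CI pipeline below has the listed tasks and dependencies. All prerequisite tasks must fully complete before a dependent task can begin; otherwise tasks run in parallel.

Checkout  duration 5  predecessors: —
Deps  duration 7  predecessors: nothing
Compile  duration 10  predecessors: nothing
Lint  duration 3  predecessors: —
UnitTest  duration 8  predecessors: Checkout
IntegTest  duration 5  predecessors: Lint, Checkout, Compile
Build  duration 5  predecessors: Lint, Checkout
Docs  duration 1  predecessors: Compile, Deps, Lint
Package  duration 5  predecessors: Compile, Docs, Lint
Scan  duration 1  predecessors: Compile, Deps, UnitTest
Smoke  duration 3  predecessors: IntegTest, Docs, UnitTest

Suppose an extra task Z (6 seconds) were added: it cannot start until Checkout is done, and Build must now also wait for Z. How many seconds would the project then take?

18

Originally the project takes 18 seconds.
With Z inserted, Build now waits for max(Lint, Checkout, Z).
New critical path: Compile→IntegTest→Smoke = 10+5+3 = 18 ⇒ 18 seconds.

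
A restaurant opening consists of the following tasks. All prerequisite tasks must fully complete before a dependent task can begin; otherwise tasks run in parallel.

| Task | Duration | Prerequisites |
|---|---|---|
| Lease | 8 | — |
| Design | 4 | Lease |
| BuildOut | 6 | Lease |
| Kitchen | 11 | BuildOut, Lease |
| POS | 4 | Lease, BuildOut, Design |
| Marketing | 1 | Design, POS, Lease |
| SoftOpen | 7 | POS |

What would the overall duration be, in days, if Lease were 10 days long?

27

Baseline: Lease→BuildOut→Kitchen = 8+6+11 = 25 → 25 days.
Lease is on the critical path; changing it to 10 makes that path 27 days.
The critical path is still Lease→BuildOut→Kitchen; finish is now 27 days.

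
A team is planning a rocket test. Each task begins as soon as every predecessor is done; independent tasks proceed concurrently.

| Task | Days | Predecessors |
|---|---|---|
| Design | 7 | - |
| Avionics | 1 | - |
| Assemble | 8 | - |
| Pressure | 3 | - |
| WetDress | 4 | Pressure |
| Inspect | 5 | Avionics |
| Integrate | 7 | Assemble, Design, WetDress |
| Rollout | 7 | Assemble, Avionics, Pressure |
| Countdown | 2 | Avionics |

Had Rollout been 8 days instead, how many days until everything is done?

The binding path is Assemble→Rollout = 8+7 = 15; finish at 15 days.
Rollout is on the critical path; changing it to 8 makes that path 16 days.
That remains the longest chain; total 16 days.

16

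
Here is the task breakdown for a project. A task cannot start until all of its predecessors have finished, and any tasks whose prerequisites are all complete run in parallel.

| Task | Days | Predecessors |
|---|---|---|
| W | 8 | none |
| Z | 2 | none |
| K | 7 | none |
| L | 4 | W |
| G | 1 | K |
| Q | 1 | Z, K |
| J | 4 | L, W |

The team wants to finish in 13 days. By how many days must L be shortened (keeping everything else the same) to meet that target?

Current finish: 16 days; target: 13.
L is on every critical path, so each day cut from L cuts the finish by one (this holds down to a finish of 13).
Need 16 − 13 = 3 days off L → L becomes 1 day, finish becomes 13.

3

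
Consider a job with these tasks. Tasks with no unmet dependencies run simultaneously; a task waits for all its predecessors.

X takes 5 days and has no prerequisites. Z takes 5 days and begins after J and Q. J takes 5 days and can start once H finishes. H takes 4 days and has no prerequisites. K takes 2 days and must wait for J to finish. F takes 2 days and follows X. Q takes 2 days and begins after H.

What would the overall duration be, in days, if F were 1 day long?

14

Actual critical path: H→J→Z = 4+5+5 = 14 ⇒ 14 days.
F is off the critical path — its longest chain is 7 days, giving 7 of slack.
That remains the longest chain; total 14 days.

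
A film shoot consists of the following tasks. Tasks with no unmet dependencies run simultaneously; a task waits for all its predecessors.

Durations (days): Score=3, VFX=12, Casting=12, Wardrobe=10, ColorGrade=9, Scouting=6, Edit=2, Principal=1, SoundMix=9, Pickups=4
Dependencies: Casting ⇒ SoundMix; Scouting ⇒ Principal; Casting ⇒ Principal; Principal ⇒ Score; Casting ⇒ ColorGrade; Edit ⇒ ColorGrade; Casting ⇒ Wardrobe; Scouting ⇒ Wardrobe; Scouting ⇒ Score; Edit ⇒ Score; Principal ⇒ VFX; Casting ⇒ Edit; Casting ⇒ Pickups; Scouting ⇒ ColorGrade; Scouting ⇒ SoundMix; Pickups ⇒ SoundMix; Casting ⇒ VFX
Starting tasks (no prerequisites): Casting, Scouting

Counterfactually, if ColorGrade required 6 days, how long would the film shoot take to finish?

25

Actual critical path: Casting→Principal→VFX = 12+1+12 = 25 ⇒ 25 days.
The longest path through ColorGrade is only 23 days, so ColorGrade has float 2.
No other chain overtakes it, so the finish is 25 days.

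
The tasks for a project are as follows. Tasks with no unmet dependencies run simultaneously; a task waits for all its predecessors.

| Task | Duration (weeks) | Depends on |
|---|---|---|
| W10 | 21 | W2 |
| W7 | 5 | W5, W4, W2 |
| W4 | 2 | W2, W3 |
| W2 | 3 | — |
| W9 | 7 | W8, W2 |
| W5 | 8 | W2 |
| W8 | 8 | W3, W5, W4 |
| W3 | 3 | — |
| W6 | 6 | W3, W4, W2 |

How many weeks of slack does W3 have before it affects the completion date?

6

The longest chain is W2→W5→W8→W9 = 3+8+8+7 = 26; overall finish 26 weeks.
W3 finishes as early as 3 and must finish by 9.
So W3 can slip 9 − 3 = 6 weeks.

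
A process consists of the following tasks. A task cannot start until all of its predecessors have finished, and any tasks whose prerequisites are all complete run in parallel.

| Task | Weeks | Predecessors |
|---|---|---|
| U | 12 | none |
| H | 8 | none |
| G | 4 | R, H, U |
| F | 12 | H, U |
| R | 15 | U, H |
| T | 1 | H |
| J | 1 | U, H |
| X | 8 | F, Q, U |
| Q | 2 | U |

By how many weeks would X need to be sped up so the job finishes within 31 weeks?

Current finish: 32 weeks; target: 31.
X is on every critical path, so each week cut from X cuts the finish by one (this holds down to a finish of 31).
Need 32 − 31 = 1 week off X → X becomes 7 weeks, finish becomes 31.

1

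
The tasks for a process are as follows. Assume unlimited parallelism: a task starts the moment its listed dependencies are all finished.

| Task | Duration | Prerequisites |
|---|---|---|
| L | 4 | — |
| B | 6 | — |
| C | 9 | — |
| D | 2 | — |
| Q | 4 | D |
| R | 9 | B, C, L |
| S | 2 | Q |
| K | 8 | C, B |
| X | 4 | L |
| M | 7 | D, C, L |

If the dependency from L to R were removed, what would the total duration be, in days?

Before: longest chain C→R = 9+9 = 18, finish 18.
Dropping L→R doesn't change R's earliest start (9); another predecessor still binds.
The longest chain is now C→R = 9+9 = 18, so the process takes 18 days.

18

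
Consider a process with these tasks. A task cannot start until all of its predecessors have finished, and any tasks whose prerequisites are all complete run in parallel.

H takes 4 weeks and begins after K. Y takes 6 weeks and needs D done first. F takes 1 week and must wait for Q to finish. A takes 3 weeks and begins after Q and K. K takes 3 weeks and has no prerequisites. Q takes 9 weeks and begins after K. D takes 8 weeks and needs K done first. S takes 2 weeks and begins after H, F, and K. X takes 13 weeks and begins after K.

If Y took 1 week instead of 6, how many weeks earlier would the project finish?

1

Actual critical path: K→D→Y = 3+8+6 = 17 ⇒ 17 weeks.
Since Y is critical, the -5 change carries straight to that chain (now 12 weeks).
New critical path: K→X = 3+13 = 16 ⇒ 16 weeks.
Change in finish: 16 − 17 = -1 weeks.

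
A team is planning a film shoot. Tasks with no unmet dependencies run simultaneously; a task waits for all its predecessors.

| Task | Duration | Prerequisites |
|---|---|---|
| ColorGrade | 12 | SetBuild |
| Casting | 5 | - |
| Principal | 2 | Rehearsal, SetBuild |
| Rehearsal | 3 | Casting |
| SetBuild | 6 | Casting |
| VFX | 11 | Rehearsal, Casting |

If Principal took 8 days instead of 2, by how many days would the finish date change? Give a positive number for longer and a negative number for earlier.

Actual critical path: Casting→SetBuild→ColorGrade = 5+6+12 = 23 ⇒ 23 days.
Principal has 10 days of float (longest path through it is 13).
No other chain overtakes it, so the finish is 23 days.
Change in finish: 23 − 23 = +0 days.

0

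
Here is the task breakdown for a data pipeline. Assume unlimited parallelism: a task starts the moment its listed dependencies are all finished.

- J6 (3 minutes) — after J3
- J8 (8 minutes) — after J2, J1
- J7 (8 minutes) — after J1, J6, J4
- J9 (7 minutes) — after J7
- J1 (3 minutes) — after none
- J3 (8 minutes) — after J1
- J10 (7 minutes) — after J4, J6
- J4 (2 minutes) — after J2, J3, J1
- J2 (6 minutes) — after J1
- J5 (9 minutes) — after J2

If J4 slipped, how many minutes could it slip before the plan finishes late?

1

Critical path: J1→J3→J6→J7→J9 = 3+8+3+8+7 = 29, so the finish is 29 minutes.
The longest chain containing J4 totals 28 minutes.
Float = 29 − 28 = 1.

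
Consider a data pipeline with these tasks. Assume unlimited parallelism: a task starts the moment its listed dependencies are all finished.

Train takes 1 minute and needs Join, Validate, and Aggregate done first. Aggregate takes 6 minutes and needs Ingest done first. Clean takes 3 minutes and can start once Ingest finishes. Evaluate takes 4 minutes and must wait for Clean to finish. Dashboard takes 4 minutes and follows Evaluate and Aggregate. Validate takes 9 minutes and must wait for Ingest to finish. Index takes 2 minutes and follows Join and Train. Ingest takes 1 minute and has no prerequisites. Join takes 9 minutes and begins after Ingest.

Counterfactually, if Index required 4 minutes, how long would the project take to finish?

15

Critical path before the change: Ingest→Validate→Train→Index = 1+9+1+2 = 13 giving 13 minutes.
Index lies on that path, so at 4 minutes the path becomes 15 minutes.
The critical path is still Ingest→Validate→Train→Index; finish is now 15 minutes.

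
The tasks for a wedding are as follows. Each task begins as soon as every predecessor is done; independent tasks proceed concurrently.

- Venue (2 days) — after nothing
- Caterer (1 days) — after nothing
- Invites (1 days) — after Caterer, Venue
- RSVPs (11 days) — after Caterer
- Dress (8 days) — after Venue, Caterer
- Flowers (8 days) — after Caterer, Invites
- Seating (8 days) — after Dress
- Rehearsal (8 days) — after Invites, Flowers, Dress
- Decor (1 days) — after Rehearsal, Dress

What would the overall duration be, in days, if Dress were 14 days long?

25

As given, the longest chain is Venue→Invites→Flowers→Rehearsal→Decor = 2+1+8+8+1 = 20, so the finish is 20 days.
Dress is off the critical path — its longest chain is 19 days, giving 1 of slack.
Now Venue→Dress→Rehearsal→Decor = 2+14+8+1 = 25 is longest, so the finish becomes 25 days.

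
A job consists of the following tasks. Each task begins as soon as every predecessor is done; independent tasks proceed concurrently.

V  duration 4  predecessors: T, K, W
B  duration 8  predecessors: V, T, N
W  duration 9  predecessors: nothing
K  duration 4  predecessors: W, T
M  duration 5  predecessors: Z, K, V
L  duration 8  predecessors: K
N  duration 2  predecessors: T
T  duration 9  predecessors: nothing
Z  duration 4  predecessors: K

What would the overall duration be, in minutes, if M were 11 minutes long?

Critical path before the change: T→K→V→B = 9+4+4+8 = 25 giving 25 minutes.
M is off the critical path — its longest chain is 22 minutes, giving 3 of slack.
Now T→K→V→M = 9+4+4+11 = 28 is longest, so the finish becomes 28 minutes.

28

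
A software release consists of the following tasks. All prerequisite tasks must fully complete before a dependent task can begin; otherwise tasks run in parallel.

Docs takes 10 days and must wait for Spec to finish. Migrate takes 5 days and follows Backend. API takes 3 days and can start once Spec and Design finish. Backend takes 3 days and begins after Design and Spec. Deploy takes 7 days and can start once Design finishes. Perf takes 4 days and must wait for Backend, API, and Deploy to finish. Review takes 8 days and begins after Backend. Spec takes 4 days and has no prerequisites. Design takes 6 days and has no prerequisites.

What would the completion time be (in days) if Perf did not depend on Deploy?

17

Before: longest chain Design→Backend→Review = 6+3+8 = 17, finish 17.
Without Deploy→Perf, Perf's earliest start moves from 13 to 9.
After: Design→Backend→Review = 6+3+8 = 17 → 17 days.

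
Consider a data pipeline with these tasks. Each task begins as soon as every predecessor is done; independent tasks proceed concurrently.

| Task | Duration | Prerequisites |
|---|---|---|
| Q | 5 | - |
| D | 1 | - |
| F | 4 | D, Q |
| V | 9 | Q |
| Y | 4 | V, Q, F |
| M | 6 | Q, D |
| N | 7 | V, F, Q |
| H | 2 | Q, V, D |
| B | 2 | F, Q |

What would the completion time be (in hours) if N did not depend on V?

18

Original critical path: Q→V→N = 5+9+7 = 21 ⇒ 21 hours.
Without V→N, N's earliest start moves from 14 to 9.
After: Q→V→Y = 5+9+4 = 18 → 18 hours.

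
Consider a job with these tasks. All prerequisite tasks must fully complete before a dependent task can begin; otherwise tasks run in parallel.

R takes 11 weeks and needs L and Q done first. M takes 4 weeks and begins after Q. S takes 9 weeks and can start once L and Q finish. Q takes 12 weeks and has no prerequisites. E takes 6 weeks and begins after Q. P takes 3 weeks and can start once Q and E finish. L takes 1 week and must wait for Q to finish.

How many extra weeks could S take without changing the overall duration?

Critical path: Q→L→R = 12+1+11 = 24, so the finish is 24 weeks.
The longest chain containing S totals 22 weeks.
Float = 24 − 22 = 2.

2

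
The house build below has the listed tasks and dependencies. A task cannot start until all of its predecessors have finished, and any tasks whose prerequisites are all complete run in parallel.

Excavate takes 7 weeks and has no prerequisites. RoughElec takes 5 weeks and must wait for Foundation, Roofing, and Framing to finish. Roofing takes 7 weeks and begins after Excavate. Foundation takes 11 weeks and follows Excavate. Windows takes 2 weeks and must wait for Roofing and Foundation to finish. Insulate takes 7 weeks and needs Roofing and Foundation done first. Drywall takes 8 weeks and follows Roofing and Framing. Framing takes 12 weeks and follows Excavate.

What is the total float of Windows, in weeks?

7

The longest chain is Excavate→Framing→Drywall = 7+12+8 = 27; overall finish 27 weeks.
The longest chain containing Windows totals 20 weeks.
So Windows can slip 27 − 20 = 7 weeks.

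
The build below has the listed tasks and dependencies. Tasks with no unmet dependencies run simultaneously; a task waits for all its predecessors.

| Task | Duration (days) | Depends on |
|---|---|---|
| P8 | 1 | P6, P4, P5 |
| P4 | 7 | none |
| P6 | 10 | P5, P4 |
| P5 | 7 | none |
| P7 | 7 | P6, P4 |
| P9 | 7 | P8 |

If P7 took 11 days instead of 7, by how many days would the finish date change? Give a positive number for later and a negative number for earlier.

3

Baseline: P4→P6→P8→P9 = 7+10+1+7 = 25 → 25 days.
The longest path through P7 is only 24 days, so P7 has float 1.
The binding chain switches to P4→P6→P7 = 7+10+11 = 28; finish 28 days.
Change in finish: 28 − 25 = +3 days.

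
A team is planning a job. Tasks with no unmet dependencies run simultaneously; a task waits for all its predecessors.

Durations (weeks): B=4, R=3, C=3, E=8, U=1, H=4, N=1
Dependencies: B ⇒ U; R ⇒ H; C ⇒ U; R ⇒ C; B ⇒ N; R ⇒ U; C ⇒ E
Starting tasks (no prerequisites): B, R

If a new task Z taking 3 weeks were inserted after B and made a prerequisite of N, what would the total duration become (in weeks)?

14

Originally the job takes 14 weeks.
With Z inserted, N now waits for max(B, Z).
New critical path: R→C→E = 3+3+8 = 14 ⇒ 14 weeks.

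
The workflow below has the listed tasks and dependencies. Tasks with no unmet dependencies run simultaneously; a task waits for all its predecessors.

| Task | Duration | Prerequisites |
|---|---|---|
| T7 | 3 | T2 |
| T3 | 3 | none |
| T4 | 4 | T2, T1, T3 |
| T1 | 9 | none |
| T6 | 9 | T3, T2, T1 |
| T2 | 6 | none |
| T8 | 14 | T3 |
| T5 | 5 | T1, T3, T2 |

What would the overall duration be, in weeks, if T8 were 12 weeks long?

18

As given, the longest chain is T1→T6 = 9+9 = 18, so the finish is 18 weeks.
T8 is off the critical path — its longest chain is 17 weeks, giving 1 of slack.
No other chain overtakes it, so the finish is 18 weeks.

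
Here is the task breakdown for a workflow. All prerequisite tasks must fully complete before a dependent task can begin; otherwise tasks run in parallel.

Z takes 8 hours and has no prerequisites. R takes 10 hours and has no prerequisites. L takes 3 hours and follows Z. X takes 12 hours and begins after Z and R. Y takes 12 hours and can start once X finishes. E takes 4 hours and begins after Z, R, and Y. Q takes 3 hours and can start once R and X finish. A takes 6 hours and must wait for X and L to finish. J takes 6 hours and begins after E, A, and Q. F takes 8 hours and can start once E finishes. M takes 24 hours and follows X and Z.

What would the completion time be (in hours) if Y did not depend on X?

Original critical path: R→X→Y→E→F = 10+12+12+4+8 = 46 ⇒ 46 hours.
Without X→Y, Y's earliest start moves from 22 to 0.
New critical path: R→X→M = 10+12+24 = 46 ⇒ 46 hours.

46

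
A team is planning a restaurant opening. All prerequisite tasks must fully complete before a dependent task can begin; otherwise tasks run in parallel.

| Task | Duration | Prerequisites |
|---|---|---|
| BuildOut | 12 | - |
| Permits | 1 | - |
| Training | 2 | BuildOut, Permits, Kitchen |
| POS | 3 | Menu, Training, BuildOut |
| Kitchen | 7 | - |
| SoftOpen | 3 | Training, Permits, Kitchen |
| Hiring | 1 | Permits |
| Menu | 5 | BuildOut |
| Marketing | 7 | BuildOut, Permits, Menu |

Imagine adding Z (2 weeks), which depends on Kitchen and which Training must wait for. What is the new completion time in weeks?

Originally the restaurant opening takes 24 weeks.
With Z inserted, Training now waits for max(BuildOut, Permits, Kitchen, Z).
New critical path: BuildOut→Menu→Marketing = 12+5+7 = 24 ⇒ 24 weeks.

24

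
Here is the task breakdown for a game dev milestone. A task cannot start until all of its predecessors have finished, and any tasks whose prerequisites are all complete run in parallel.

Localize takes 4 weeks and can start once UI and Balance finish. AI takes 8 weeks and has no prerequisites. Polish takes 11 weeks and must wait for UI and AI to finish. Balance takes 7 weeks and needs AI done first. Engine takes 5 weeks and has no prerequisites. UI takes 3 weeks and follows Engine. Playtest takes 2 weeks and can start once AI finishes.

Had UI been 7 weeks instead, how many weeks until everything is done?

Actual critical path: Engine→UI→Polish = 5+3+11 = 19 ⇒ 19 weeks.
UI lies on that path, so at 7 weeks the path becomes 23 weeks.
No other chain overtakes it, so the finish is 23 weeks.

23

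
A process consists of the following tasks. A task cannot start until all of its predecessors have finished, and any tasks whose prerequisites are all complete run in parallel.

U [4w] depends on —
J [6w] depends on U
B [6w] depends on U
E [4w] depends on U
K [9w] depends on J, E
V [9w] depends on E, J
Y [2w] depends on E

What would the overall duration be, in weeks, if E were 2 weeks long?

The binding path is U→J→K = 4+6+9 = 19; finish at 19 weeks.
The longest path through E is only 17 weeks, so E has float 2.
The critical path is still U→J→K; finish is now 19 weeks.

19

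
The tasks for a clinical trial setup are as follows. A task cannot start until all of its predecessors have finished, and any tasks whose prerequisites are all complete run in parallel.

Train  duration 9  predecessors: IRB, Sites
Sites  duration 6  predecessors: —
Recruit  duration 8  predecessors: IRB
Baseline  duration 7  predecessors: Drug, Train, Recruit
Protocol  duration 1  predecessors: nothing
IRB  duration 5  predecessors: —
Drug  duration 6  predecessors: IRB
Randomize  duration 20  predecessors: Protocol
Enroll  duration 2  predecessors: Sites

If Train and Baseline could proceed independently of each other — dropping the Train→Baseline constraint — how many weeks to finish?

With the dependency in place, Sites→Train→Baseline = 6+9+7 = 22 sets the finish at 22 weeks.
Without Train→Baseline, Baseline's earliest start moves from 15 to 13.
After: Protocol→Randomize = 1+20 = 21 → 21 weeks.

21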